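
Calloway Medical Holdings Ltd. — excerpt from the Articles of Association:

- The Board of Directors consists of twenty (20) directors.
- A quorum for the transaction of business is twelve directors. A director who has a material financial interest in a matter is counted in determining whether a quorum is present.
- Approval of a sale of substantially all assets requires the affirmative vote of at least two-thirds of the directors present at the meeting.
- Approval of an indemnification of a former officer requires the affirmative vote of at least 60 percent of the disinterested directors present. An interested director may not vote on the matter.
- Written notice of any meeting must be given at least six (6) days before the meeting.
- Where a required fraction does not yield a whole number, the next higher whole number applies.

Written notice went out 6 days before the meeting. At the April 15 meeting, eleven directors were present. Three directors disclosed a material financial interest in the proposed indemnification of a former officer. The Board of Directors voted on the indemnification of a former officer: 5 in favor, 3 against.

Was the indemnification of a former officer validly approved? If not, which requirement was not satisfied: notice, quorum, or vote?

Notice: 6 days given; 6 required (6 ≥ 6). Satisfied.
Quorum: 11 present (interested directors count toward quorum); quorum is 12. Not satisfied.
Vote: the indemnification of a former officer requires three-fifths of the disinterested directors present (11 − 3 = 8). 3/5 of 8 = 4.80, rounded up to 5, so 5 affirmative votes are needed; 5 voted in favor. Satisfied. (Moot — without a quorum no business can be validly transacted.)

Invalid — quorum requirement not satisfied.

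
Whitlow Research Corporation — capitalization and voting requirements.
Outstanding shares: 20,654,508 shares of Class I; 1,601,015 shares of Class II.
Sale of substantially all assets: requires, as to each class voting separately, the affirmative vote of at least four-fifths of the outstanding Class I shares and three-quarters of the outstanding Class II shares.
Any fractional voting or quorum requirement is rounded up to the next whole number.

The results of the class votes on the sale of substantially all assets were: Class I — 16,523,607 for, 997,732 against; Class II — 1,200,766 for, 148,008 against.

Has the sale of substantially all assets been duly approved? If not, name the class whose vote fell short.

Class I: 4/5 of 20654508 = 16523606.40, rounded up to 16523607; 16,523,607 required, 16,523,607 in favor — approved.
Class II: 3/4 of 1601015 = 1200761.25, rounded up to 1200762; 1,200,762 required, 1,200,766 in favor — approved.

Approved — every class gave the required vote.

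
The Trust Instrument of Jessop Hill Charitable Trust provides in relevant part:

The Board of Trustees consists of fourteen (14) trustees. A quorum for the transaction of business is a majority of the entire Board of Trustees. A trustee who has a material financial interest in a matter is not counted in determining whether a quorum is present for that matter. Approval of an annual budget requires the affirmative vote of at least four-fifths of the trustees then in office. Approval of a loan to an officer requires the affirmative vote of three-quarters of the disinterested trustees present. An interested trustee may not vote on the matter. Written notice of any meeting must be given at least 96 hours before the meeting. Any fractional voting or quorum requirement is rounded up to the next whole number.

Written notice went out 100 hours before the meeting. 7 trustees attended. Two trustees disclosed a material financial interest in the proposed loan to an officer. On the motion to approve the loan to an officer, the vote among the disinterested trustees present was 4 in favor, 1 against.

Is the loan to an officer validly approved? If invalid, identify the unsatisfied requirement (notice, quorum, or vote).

Invalid — quorum requirement not satisfied.

Notice: 100 hours given; 96 required (100 ≥ 96). Satisfied.
Quorum: 7 present, but the 2 interested trustees do not count, leaving 5. Quorum is 8. Not satisfied.
Vote: the loan to an officer requires three-fourths of the disinterested trustees present (7 − 2 = 5). 3/4 of 5 = 3.75, rounded up to 4, so 4 affirmative votes are needed; 4 voted in favor. Satisfied. (Moot — without a quorum no business can be validly transacted.)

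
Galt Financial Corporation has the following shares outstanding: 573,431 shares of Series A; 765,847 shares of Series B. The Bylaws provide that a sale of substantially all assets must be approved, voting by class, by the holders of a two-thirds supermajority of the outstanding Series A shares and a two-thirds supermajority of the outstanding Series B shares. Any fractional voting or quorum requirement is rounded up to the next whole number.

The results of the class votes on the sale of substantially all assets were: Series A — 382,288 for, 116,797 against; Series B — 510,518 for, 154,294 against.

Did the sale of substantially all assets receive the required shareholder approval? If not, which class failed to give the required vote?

Not approved — the Series B shares did not give the required vote.

Series A: 2/3 of 573431 = 382287.33, rounded up to 382288; 382,288 required, 382,288 in favor — approved.
Series B: 2/3 of 765847 = 510564.67, rounded up to 510565; 510,565 required, 510,518 in favor — not approved.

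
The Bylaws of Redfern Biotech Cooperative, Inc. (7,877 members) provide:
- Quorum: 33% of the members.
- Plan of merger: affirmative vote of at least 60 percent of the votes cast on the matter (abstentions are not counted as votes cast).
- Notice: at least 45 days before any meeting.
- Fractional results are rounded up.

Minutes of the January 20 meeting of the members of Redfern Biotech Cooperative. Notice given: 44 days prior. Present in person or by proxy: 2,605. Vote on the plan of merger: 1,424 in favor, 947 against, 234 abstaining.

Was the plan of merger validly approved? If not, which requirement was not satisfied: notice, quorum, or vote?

Notice: 44 days given; 45 required. Not satisfied.
Quorum: 33% of 7,877 = 2,599.41, rounded up to 2,600; 2,605 present. Satisfied.
Vote: requires three-fifths of the votes cast (2,605 − 234 abstaining = 2,371); 3/5 of 2371 = 1422.60, rounded up to 1423, so 1,423 needed; 1,424 in favor. Satisfied.

Invalid — notice requirement not satisfied.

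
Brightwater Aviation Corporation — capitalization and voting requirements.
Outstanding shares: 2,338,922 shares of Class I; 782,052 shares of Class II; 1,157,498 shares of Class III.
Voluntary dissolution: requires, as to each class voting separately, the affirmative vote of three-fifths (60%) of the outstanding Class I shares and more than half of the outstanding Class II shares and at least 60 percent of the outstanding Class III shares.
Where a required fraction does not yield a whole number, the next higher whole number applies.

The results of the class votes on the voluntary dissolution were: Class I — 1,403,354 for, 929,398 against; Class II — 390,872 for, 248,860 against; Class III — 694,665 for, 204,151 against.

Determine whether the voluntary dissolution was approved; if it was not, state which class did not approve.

Class I: 3/5 of 2338922 = 1403353.20, rounded up to 1403354; 1,403,354 required, 1,403,354 in favor — approved.
Class II: a majority of 782052 is 391027; 391,027 required, 390,872 in favor — not approved.
Class III: 3/5 of 1157498 = 694498.80, rounded up to 694499; 694,499 required, 694,665 in favor — approved.

Not approved — the Class II shares did not give the required vote.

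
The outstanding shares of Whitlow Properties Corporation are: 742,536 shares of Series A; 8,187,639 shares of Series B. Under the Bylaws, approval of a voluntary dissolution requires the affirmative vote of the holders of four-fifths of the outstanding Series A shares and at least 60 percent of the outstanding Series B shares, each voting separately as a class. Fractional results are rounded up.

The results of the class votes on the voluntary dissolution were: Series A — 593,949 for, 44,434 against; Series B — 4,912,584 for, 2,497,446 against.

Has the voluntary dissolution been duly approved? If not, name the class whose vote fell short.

Series A: 4/5 of 742536 = 594028.80, rounded up to 594029; 594,029 required, 593,949 in favor — not approved.
Series B: 3/5 of 8187639 = 4912583.40, rounded up to 4912584; 4,912,584 required, 4,912,584 in favor — approved.

Not approved — the Series A shares did not give the required vote.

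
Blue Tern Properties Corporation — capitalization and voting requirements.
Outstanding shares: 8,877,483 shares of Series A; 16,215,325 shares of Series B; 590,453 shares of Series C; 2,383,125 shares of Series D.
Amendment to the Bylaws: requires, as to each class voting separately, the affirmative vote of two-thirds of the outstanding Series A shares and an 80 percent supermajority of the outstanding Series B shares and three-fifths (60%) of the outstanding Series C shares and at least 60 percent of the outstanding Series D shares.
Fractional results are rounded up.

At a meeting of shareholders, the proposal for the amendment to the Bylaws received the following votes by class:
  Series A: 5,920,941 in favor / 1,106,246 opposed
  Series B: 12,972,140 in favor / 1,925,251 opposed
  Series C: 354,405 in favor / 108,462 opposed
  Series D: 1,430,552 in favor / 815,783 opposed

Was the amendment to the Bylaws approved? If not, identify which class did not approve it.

Not approved — the Series B shares did not give the required vote.

Series A: 2/3 of 8877483 = 5918322; 5,918,322 required, 5,920,941 in favor — approved.
Series B: 4/5 of 16215325 = 12972260; 12,972,260 required, 12,972,140 in favor — not approved.
Series C: 3/5 of 590453 = 354271.80, rounded up to 354272; 354,272 required, 354,405 in favor — approved.
Series D: 3/5 of 2383125 = 1429875; 1,429,875 required, 1,430,552 in favor — approved.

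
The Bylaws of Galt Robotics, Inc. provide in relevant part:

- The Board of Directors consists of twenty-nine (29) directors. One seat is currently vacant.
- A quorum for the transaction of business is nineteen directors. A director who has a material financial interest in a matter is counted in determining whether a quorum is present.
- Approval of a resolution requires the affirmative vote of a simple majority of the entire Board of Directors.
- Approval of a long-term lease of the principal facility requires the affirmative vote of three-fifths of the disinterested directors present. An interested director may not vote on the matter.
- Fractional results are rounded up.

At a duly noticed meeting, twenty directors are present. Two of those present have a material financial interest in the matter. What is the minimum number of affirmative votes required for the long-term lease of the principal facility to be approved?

11

The long-term lease of the principal facility requires three-fifths of the disinterested directors present (20 − 2 = 18).
3/5 of 18 = 10.80, rounded up to 11.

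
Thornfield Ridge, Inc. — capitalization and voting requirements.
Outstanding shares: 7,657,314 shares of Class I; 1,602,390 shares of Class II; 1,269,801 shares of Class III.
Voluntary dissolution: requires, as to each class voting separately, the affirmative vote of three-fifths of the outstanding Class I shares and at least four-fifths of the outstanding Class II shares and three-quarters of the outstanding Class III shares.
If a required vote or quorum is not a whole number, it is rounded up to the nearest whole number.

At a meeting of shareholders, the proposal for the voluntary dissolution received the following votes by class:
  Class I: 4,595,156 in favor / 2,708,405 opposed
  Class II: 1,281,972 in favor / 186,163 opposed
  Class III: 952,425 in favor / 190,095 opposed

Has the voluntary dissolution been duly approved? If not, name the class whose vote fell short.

Class I: 3/5 of 7657314 = 4594388.40, rounded up to 4594389; 4,594,389 required, 4,595,156 in favor — approved.
Class II: 4/5 of 1602390 = 1281912; 1,281,912 required, 1,281,972 in favor — approved.
Class III: 3/4 of 1269801 = 952350.75, rounded up to 952351; 952,351 required, 952,425 in favor — approved.

Approved — every class gave the required vote.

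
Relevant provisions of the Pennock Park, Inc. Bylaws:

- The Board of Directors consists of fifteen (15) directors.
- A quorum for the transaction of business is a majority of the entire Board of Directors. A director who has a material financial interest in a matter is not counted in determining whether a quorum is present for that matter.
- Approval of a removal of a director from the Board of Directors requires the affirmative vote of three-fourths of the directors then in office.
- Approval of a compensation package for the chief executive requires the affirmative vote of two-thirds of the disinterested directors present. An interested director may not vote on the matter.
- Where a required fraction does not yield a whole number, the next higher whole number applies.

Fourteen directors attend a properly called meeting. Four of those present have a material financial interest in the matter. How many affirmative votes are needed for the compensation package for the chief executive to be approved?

The compensation package for the chief executive requires two-thirds of the disinterested directors present (14 − 4 = 10).
2/3 of 10 = 6.67, rounded up to 7.

7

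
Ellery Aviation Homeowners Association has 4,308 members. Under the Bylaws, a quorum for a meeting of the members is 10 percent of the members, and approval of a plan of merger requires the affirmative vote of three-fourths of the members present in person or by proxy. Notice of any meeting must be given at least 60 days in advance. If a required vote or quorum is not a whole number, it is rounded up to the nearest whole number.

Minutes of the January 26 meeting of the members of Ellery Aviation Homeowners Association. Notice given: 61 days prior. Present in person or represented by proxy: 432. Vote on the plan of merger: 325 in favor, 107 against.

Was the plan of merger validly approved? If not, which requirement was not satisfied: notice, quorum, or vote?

Notice: 61 days given; 60 required. Satisfied.
Quorum: 10% of 4,308 = 430.80, rounded up to 431; 432 present. Satisfied.
Vote: requires three-fourths of those present (432); 3/4 of 432 = 324, so 324 needed; 325 in favor. Satisfied.

Valid — all requirements satisfied.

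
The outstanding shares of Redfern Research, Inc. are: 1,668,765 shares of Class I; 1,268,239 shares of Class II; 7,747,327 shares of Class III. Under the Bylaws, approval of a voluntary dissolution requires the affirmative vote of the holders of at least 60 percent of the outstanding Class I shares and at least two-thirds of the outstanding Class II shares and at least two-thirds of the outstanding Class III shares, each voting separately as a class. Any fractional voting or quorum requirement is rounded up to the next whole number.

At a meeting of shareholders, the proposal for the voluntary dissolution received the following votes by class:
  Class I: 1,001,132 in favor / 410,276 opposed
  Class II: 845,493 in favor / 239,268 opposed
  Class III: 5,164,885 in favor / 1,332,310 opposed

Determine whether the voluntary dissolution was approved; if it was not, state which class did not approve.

Class I: 3/5 of 1668765 = 1001259; 1,001,259 required, 1,001,132 in favor — not approved.
Class II: 2/3 of 1268239 = 845492.67, rounded up to 845493; 845,493 required, 845,493 in favor — approved.
Class III: 2/3 of 7747327 = 5164884.67, rounded up to 5164885; 5,164,885 required, 5,164,885 in favor — approved.

Not approved — the Class I shares did not give the required vote.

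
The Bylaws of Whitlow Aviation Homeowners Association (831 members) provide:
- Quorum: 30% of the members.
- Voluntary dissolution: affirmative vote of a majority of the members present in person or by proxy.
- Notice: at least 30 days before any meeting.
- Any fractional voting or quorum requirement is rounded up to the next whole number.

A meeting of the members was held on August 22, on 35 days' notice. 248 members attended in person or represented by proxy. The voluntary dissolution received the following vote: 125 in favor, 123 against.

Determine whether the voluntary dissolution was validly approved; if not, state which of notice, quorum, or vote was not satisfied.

Notice: 35 days given; 30 required. Satisfied.
Quorum: 30% of 831 = 249.30, rounded up to 250; 248 present. Not satisfied.
Vote: requires a majority of those present (248); a majority of 248 is 125, so 125 needed; 125 in favor. Satisfied.

Invalid — quorum requirement not satisfied.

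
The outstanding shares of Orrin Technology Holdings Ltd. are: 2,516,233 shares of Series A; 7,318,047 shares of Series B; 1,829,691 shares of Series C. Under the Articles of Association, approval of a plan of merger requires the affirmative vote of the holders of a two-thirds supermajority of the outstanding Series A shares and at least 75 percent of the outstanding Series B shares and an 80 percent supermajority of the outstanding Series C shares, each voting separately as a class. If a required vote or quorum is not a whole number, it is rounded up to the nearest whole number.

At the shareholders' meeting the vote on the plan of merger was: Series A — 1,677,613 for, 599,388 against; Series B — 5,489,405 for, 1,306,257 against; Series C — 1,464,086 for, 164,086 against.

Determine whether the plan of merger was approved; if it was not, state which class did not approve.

Approved — every class gave the required vote.

Series A: 2/3 of 2516233 = 1677488.67, rounded up to 1677489; 1,677,489 required, 1,677,613 in favor — approved.
Series B: 3/4 of 7318047 = 5488535.25, rounded up to 5488536; 5,488,536 required, 5,489,405 in favor — approved.
Series C: 4/5 of 1829691 = 1463752.80, rounded up to 1463753; 1,463,753 required, 1,464,086 in favor — approved.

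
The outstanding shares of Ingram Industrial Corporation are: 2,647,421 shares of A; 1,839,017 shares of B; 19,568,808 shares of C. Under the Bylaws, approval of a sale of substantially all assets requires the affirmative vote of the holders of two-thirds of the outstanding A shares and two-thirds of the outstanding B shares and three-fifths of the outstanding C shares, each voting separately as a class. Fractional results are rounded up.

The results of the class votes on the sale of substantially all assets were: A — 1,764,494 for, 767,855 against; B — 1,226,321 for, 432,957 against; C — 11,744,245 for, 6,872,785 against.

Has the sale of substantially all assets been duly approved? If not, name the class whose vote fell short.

Not approved — the A shares did not give the required vote.

A: 2/3 of 2647421 = 1764947.33, rounded up to 1764948; 1,764,948 required, 1,764,494 in favor — not approved.
B: 2/3 of 1839017 = 1226011.33, rounded up to 1226012; 1,226,012 required, 1,226,321 in favor — approved.
C: 3/5 of 19568808 = 11741284.80, rounded up to 11741285; 11,741,285 required, 11,744,245 in favor — approved.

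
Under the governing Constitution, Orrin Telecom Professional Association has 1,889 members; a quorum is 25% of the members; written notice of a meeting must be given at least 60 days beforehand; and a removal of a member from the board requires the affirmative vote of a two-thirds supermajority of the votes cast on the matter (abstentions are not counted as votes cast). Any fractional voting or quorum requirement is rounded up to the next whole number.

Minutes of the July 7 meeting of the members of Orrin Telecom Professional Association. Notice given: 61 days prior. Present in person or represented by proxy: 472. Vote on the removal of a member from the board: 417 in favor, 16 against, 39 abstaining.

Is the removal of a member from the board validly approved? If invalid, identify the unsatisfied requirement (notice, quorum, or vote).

Invalid — quorum requirement not satisfied.

Notice: 61 days given; 60 required. Satisfied.
Quorum: 25% of 1,889 = 472.25, rounded up to 473; 472 present. Not satisfied.
Vote: requires two-thirds of the votes cast (472 − 39 abstaining = 433); 2/3 of 433 = 288.67, rounded up to 289, so 289 needed; 417 in favor. Satisfied.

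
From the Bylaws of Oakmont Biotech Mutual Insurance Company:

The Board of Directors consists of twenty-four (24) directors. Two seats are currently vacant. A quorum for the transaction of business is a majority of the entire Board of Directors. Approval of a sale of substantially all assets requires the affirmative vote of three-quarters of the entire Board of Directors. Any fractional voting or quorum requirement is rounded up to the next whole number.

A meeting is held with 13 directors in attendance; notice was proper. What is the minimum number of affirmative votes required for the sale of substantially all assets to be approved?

18

The sale of substantially all assets requires three-fourths of the entire Board of Directors (24).
3/4 of 24 = 18.
(Only 13 can vote, so the sale of substantially all assets cannot pass at this meeting, but the required vote is still 18.)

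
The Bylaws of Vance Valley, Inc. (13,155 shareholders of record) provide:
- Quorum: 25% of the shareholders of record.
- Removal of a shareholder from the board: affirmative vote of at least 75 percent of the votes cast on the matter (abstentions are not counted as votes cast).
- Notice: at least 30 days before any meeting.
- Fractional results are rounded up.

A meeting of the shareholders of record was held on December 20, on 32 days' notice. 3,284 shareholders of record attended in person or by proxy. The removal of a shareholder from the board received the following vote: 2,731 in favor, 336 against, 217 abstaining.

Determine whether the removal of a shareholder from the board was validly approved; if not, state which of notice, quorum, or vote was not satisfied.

Invalid — quorum requirement not satisfied.

Notice: 32 days given; 30 required. Satisfied.
Quorum: 25% of 13,155 = 3,288.75, rounded up to 3,289; 3,284 present. Not satisfied.
Vote: requires three-fourths of the votes cast (3,284 − 217 abstaining = 3,067); 3/4 of 3067 = 2300.25, rounded up to 2301, so 2,301 needed; 2,731 in favor. Satisfied.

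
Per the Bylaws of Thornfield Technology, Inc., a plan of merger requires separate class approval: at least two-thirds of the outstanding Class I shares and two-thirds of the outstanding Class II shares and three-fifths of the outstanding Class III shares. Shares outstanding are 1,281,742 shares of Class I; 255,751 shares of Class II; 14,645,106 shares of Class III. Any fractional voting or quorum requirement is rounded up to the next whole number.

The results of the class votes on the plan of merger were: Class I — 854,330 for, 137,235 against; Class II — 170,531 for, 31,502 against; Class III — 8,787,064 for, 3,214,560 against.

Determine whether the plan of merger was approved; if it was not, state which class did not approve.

Not approved — the Class I shares did not give the required vote.

Class I: 2/3 of 1281742 = 854494.67, rounded up to 854495; 854,495 required, 854,330 in favor — not approved.
Class II: 2/3 of 255751 = 170500.67, rounded up to 170501; 170,501 required, 170,531 in favor — approved.
Class III: 3/5 of 14645106 = 8787063.60, rounded up to 8787064; 8,787,064 required, 8,787,064 in favor — approved.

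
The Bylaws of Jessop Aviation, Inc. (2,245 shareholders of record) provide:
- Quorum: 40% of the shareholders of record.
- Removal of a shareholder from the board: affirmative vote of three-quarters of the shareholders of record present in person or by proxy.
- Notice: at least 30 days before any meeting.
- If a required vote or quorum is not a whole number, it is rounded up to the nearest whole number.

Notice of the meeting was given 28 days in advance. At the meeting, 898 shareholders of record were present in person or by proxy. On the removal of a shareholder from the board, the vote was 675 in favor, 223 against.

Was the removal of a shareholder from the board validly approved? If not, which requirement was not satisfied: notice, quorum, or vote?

Notice: 28 days given; 30 required. Not satisfied.
Quorum: 40% of 2,245 = 898; 898 present. Satisfied.
Vote: requires three-fourths of those present (898); 3/4 of 898 = 673.50, rounded up to 674, so 674 needed; 675 in favor. Satisfied.

Invalid — notice requirement not satisfied.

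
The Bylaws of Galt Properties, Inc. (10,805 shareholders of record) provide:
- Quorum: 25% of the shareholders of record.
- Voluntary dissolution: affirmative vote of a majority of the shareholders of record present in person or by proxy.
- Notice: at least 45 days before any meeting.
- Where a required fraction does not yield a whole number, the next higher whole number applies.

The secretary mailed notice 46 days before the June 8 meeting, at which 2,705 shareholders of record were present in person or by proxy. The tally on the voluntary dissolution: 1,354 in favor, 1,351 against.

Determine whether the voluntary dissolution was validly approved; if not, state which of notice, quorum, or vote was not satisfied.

Valid — all requirements satisfied.

Notice: 46 days given; 45 required. Satisfied.
Quorum: 25% of 10,805 = 2,701.25, rounded up to 2,702; 2,705 present. Satisfied.
Vote: requires a majority of those present (2,705); a majority of 2705 is 1353, so 1,353 needed; 1,354 in favor. Satisfied.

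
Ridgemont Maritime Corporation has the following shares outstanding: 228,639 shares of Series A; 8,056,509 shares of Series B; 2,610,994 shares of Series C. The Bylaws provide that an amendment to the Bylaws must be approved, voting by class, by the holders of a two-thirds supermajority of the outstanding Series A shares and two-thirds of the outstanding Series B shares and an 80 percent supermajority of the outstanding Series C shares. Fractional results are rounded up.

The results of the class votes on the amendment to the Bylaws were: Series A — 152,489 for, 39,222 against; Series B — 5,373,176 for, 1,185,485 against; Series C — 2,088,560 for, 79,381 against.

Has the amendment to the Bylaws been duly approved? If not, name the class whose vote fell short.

Series A: 2/3 of 228639 = 152426; 152,426 required, 152,489 in favor — approved.
Series B: 2/3 of 8056509 = 5371006; 5,371,006 required, 5,373,176 in favor — approved.
Series C: 4/5 of 2610994 = 2088795.20, rounded up to 2088796; 2,088,796 required, 2,088,560 in favor — not approved.

Not approved — the Series C shares did not give the required vote.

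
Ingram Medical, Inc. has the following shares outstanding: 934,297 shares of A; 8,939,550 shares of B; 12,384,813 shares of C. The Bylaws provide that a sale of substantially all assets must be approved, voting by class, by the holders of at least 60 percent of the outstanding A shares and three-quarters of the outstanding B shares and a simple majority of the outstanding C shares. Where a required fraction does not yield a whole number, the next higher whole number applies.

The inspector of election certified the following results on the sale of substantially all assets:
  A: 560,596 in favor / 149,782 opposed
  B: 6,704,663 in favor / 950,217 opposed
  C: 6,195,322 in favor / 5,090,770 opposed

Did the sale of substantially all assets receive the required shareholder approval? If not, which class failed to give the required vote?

A: 3/5 of 934297 = 560578.20, rounded up to 560579; 560,579 required, 560,596 in favor — approved.
B: 3/4 of 8939550 = 6704662.50, rounded up to 6704663; 6,704,663 required, 6,704,663 in favor — approved.
C: a majority of 12384813 is 6192407; 6,192,407 required, 6,195,322 in favor — approved.

Approved — every class gave the required vote.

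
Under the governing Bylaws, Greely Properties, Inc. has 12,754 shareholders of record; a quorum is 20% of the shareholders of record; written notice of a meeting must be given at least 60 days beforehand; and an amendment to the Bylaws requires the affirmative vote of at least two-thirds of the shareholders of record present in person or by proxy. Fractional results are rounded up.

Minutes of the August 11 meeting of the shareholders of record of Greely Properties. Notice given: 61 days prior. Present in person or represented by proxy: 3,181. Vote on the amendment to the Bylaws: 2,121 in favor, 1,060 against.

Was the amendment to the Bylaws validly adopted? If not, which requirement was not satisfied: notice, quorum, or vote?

Notice: 61 days given; 60 required. Satisfied.
Quorum: 20% of 12,754 = 2,550.80, rounded up to 2,551; 3,181 present. Satisfied.
Vote: requires two-thirds of those present (3,181); 2/3 of 3181 = 2120.67, rounded up to 2121, so 2,121 needed; 2,121 in favor. Satisfied.

Valid — all requirements satisfied.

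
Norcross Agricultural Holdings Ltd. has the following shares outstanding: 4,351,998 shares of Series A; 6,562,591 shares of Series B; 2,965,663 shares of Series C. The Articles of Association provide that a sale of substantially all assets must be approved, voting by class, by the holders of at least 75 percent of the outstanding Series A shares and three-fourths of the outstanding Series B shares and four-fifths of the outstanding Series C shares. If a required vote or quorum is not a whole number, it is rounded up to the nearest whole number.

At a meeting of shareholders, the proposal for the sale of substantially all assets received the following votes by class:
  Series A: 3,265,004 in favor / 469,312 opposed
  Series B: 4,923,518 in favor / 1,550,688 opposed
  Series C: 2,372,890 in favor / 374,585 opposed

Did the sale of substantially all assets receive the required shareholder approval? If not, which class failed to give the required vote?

Approved — every class gave the required vote.

Series A: 3/4 of 4351998 = 3263998.50, rounded up to 3263999; 3,263,999 required, 3,265,004 in favor — approved.
Series B: 3/4 of 6562591 = 4921943.25, rounded up to 4921944; 4,921,944 required, 4,923,518 in favor — approved.
Series C: 4/5 of 2965663 = 2372530.40, rounded up to 2372531; 2,372,531 required, 2,372,890 in favor — approved.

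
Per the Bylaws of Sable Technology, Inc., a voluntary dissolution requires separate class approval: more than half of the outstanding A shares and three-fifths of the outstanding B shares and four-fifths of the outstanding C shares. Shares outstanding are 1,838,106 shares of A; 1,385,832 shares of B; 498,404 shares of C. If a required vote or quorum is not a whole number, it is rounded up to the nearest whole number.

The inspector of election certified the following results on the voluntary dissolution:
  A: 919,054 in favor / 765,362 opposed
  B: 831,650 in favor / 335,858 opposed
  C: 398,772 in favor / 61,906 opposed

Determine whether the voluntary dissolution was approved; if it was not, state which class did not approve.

Approved — every class gave the required vote.

A: a majority of 1838106 is 919054; 919,054 required, 919,054 in favor — approved.
B: 3/5 of 1385832 = 831499.20, rounded up to 831500; 831,500 required, 831,650 in favor — approved.
C: 4/5 of 498404 = 398723.20, rounded up to 398724; 398,724 required, 398,772 in favor — approved.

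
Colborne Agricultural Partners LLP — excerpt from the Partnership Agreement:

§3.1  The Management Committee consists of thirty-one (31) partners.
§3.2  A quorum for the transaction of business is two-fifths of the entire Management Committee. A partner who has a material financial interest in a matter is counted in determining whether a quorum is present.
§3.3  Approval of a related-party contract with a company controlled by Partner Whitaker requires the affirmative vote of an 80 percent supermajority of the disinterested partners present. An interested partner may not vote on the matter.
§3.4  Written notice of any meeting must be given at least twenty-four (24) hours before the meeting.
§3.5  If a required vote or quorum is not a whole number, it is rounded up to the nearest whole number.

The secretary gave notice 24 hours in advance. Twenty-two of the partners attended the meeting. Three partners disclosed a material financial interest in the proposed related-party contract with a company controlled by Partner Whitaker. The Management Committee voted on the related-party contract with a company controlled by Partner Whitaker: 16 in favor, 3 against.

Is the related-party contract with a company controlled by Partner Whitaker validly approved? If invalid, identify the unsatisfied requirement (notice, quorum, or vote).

Valid — all requirements satisfied.

Notice: 24 hours given; 24 required (24 ≥ 24). Satisfied.
Quorum: 22 present (interested partners count toward quorum); quorum is 13. Satisfied.
Vote: the related-party contract with a company controlled by Partner Whitaker requires four-fifths of the disinterested partners present (22 − 3 = 19). 4/5 of 19 = 15.20, rounded up to 16, so 16 affirmative votes are needed; 16 voted in favor. Satisfied.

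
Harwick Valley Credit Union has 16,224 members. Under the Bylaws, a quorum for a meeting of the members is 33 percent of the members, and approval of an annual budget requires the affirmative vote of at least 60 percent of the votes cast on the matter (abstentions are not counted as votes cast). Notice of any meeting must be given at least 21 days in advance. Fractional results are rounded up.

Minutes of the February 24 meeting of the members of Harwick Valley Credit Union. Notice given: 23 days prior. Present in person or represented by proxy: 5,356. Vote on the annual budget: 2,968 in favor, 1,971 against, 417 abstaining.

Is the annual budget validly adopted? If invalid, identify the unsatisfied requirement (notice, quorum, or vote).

Valid — all requirements satisfied.

Notice: 23 days given; 21 required. Satisfied.
Quorum: 33% of 16,224 = 5,353.92, rounded up to 5,354; 5,356 present. Satisfied.
Vote: requires three-fifths of the votes cast (5,356 − 417 abstaining = 4,939); 3/5 of 4939 = 2963.40, rounded up to 2964, so 2,964 needed; 2,968 in favor. Satisfied.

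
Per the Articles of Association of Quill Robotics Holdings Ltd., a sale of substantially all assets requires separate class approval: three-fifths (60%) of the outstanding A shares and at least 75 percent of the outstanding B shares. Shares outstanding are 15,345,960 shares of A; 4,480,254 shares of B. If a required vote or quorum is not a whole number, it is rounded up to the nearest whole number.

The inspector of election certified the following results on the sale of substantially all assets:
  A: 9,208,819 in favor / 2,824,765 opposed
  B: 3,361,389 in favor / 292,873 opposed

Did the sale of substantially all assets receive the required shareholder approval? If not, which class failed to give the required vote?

A: 3/5 of 15345960 = 9207576; 9,207,576 required, 9,208,819 in favor — approved.
B: 3/4 of 4480254 = 3360190.50, rounded up to 3360191; 3,360,191 required, 3,361,389 in favor — approved.

Approved — every class gave the required vote.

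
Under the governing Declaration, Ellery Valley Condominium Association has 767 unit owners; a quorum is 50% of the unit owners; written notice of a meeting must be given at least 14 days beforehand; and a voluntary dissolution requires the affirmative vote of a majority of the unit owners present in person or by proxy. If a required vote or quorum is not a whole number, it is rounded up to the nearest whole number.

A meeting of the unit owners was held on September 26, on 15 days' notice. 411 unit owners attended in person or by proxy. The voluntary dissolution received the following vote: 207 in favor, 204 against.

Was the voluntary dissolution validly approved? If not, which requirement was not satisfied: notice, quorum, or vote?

Valid — all requirements satisfied.

Notice: 15 days given; 14 required. Satisfied.
Quorum: 50% of 767 = 383.50, rounded up to 384; 411 present. Satisfied.
Vote: requires a majority of those present (411); a majority of 411 is 206, so 206 needed; 207 in favor. Satisfied.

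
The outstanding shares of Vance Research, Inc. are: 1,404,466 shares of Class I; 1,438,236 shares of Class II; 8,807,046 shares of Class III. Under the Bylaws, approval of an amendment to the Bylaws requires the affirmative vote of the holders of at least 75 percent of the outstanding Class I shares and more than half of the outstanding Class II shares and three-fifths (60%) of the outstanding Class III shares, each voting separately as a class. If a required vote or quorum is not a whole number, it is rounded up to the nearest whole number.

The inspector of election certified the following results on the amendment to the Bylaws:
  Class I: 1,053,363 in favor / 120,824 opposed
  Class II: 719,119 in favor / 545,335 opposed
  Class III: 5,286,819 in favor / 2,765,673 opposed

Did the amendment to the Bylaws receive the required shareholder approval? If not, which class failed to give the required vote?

Class I: 3/4 of 1404466 = 1053349.50, rounded up to 1053350; 1,053,350 required, 1,053,363 in favor — approved.
Class II: a majority of 1438236 is 719119; 719,119 required, 719,119 in favor — approved.
Class III: 3/5 of 8807046 = 5284227.60, rounded up to 5284228; 5,284,228 required, 5,286,819 in favor — approved.

Approved — every class gave the required vote.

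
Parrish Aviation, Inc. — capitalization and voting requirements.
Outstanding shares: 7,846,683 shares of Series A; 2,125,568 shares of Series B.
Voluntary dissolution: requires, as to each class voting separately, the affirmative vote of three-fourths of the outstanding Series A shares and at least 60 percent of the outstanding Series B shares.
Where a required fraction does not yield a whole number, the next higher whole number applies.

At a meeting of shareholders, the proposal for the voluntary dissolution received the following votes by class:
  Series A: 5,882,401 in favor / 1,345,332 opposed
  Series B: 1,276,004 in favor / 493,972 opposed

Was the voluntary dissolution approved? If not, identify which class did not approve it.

Series A: 3/4 of 7846683 = 5885012.25, rounded up to 5885013; 5,885,013 required, 5,882,401 in favor — not approved.
Series B: 3/5 of 2125568 = 1275340.80, rounded up to 1275341; 1,275,341 required, 1,276,004 in favor — approved.

Not approved — the Series A shares did not give the required vote.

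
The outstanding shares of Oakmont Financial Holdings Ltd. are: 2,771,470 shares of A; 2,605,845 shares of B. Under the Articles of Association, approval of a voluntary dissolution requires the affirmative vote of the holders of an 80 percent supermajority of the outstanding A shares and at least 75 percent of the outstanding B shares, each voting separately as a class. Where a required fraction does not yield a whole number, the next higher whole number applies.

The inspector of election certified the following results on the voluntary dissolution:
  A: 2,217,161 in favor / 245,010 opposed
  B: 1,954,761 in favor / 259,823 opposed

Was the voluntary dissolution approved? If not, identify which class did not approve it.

Not approved — the A shares did not give the required vote.

A: 4/5 of 2771470 = 2217176; 2,217,176 required, 2,217,161 in favor — not approved.
B: 3/4 of 2605845 = 1954383.75, rounded up to 1954384; 1,954,384 required, 1,954,761 in favor — approved.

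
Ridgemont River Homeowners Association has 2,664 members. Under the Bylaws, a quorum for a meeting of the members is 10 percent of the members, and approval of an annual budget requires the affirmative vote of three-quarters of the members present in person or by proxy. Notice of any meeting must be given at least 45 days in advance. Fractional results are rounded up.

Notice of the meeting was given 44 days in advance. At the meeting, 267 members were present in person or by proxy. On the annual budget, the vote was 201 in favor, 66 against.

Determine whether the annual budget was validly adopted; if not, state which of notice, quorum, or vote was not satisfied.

Invalid — notice requirement not satisfied.

Notice: 44 days given; 45 required. Not satisfied.
Quorum: 10% of 2,664 = 266.40, rounded up to 267; 267 present. Satisfied.
Vote: requires three-fourths of those present (267); 3/4 of 267 = 200.25, rounded up to 201, so 201 needed; 201 in favor. Satisfied.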